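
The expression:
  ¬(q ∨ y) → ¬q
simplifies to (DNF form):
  True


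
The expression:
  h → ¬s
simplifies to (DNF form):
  ¬h ∨ ¬s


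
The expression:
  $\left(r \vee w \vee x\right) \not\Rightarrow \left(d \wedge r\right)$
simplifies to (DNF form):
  $\left(r \wedge \neg d\right) \vee \left(w \wedge \neg r\right) \vee \left(x \wedge \neg r\right)$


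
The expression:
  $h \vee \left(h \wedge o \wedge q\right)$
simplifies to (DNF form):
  $h$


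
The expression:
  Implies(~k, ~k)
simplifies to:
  True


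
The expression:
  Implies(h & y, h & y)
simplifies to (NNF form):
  True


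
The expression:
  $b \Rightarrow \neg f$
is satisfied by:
  {b: False, f: False}
  {f: True, b: False}
  {b: True, f: False}


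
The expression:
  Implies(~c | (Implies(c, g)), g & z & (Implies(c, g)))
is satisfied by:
  {z: True, c: True, g: False}
  {c: True, g: False, z: False}
  {g: True, z: True, c: True}
  {g: True, z: True, c: False}


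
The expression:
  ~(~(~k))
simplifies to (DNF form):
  ~k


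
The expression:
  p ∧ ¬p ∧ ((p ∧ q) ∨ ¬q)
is never true.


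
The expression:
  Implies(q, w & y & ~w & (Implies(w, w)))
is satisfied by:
  {q: False}


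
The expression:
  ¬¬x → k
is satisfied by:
  {k: True, x: False}
  {x: False, k: False}
  {x: True, k: True}


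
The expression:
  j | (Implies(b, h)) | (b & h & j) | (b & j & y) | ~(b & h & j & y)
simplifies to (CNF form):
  True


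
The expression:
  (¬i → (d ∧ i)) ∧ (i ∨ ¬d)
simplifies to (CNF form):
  i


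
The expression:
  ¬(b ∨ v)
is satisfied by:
  {v: False, b: False}


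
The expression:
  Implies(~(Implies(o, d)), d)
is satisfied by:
  {d: True, o: False}
  {o: False, d: False}
  {o: True, d: True}


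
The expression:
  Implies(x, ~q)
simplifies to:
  ~q | ~x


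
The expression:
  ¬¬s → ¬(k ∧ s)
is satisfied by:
  {s: False, k: False}
  {k: True, s: False}
  {s: True, k: False}


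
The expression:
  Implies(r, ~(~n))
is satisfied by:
  {n: True, r: False}
  {r: False, n: False}
  {r: True, n: True}


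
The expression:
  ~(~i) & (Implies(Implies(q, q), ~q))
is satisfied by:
  {i: True, q: False}


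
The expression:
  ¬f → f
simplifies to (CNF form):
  f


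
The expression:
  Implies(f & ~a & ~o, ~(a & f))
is always true.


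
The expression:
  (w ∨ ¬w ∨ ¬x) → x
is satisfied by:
  {x: True}


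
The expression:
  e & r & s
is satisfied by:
  {r: True, e: True, s: True}


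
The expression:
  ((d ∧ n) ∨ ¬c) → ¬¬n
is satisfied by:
  {n: True, c: True}
  {n: True, c: False}
  {c: True, n: False}


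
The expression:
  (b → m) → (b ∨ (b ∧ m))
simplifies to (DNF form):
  b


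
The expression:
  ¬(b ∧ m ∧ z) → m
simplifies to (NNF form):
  m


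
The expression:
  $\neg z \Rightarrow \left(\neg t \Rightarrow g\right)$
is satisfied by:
  {t: True, z: True, g: True}
  {t: True, z: True, g: False}
  {t: True, g: True, z: False}
  {t: True, g: False, z: False}
  {z: True, g: True, t: False}
  {z: True, g: False, t: False}
  {g: True, z: False, t: False}


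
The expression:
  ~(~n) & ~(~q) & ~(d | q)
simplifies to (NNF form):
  False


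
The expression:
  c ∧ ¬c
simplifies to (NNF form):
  False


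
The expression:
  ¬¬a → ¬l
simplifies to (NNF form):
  ¬a ∨ ¬l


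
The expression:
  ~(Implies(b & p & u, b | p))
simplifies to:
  False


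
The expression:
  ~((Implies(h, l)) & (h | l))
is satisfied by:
  {l: False}


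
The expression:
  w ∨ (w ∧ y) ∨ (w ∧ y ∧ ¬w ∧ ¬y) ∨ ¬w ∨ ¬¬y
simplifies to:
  True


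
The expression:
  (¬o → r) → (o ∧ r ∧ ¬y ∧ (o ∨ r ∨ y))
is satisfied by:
  {y: False, r: False, o: False}
  {y: True, r: False, o: False}
  {r: True, o: True, y: False}


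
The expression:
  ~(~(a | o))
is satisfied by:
  {a: True, o: True}
  {a: True, o: False}
  {o: True, a: False}


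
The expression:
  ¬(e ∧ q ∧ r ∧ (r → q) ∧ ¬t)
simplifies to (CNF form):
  t ∨ ¬e ∨ ¬q ∨ ¬r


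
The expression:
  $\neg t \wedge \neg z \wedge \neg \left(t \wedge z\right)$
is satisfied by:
  {z: False, t: False}


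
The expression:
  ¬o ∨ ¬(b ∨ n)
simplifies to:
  (¬b ∧ ¬n) ∨ ¬o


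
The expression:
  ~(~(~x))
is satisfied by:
  {x: False}


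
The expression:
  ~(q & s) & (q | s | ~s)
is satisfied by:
  {s: False, q: False}
  {q: True, s: False}
  {s: True, q: False}


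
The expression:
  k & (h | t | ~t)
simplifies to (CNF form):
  k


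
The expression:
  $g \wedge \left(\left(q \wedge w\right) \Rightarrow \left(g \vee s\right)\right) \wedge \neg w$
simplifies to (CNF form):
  $g \wedge \neg w$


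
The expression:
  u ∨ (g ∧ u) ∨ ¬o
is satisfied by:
  {u: True, o: False}
  {o: False, u: False}
  {o: True, u: True}


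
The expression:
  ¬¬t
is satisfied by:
  {t: True}


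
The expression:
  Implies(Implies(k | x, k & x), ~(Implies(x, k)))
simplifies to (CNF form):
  (k | x) & (k | ~k) & (x | ~x) & (~k | ~x)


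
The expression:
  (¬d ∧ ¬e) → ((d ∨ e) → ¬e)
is always true.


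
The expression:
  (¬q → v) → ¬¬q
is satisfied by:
  {q: True, v: False}
  {v: False, q: False}
  {v: True, q: True}


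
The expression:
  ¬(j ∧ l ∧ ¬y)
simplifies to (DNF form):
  y ∨ ¬j ∨ ¬l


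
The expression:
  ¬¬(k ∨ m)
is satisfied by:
  {k: True, m: True}
  {k: True, m: False}
  {m: True, k: False}


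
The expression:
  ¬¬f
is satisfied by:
  {f: True}


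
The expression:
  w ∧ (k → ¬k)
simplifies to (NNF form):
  w ∧ ¬k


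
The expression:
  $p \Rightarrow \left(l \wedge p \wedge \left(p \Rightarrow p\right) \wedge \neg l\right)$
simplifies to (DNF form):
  $\neg p$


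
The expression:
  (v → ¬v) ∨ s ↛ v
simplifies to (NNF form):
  ¬v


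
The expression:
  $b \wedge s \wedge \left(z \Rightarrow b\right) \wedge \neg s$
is never true.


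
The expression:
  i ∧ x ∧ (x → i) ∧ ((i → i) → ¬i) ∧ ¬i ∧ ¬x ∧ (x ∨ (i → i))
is never true.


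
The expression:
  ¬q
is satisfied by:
  {q: False}


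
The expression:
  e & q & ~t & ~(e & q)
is never true.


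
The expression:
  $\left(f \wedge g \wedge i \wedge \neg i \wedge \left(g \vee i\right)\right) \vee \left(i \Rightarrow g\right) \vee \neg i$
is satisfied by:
  {g: True, i: False}
  {i: False, g: False}
  {i: True, g: True}


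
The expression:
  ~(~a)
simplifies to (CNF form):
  a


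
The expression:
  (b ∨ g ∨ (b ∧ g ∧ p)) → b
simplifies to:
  b ∨ ¬g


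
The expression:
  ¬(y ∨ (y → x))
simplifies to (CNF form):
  False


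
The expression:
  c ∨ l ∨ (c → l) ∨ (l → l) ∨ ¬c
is always true.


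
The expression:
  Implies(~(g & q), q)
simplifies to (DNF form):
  q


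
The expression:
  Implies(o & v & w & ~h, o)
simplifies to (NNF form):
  True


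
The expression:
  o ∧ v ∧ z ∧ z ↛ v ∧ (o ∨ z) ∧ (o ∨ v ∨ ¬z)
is never true.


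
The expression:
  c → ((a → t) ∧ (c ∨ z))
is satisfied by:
  {t: True, c: False, a: False}
  {c: False, a: False, t: False}
  {a: True, t: True, c: False}
  {a: True, c: False, t: False}
  {t: True, c: True, a: False}
  {c: True, t: False, a: False}
  {a: True, c: True, t: True}


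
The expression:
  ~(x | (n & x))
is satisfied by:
  {x: False}


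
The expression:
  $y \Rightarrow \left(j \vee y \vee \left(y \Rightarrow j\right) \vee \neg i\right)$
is always true.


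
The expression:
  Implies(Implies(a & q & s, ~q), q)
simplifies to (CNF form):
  q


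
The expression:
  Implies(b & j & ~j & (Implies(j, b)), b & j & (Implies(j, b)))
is always true.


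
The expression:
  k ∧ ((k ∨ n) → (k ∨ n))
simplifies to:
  k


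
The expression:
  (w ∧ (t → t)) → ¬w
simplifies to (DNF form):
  ¬w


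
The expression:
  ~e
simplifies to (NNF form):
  ~e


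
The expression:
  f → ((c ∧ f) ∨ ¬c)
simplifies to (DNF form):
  True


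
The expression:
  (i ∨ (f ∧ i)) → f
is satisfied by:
  {f: True, i: False}
  {i: False, f: False}
  {i: True, f: True}


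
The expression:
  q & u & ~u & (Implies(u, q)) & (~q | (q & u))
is never true.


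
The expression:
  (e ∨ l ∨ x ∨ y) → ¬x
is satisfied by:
  {x: False}


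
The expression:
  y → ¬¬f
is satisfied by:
  {f: True, y: False}
  {y: False, f: False}
  {y: True, f: True}


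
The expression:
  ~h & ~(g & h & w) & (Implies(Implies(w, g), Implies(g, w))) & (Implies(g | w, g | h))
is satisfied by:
  {h: False, g: False, w: False}
  {w: True, g: True, h: False}


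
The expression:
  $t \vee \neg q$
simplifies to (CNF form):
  $t \vee \neg q$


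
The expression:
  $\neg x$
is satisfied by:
  {x: False}


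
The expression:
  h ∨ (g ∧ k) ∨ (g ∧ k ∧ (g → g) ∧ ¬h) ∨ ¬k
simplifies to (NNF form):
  g ∨ h ∨ ¬k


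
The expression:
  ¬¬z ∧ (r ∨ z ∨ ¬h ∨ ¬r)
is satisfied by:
  {z: True}


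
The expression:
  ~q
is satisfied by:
  {q: False}


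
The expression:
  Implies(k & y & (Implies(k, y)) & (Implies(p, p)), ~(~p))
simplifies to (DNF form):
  p | ~k | ~y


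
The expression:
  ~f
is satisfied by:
  {f: False}


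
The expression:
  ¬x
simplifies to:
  ¬x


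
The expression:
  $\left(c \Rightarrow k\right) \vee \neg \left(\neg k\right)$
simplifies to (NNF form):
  $k \vee \neg c$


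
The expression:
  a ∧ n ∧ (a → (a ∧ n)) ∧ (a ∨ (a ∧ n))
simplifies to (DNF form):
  a ∧ n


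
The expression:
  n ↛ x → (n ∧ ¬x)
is always true.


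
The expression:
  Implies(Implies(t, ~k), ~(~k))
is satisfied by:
  {k: True}


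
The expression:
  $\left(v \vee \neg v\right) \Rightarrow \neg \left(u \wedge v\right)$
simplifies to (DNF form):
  $\neg u \vee \neg v$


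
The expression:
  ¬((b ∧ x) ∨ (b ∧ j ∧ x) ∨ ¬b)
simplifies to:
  b ∧ ¬x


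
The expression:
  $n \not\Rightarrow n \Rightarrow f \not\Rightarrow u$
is always true.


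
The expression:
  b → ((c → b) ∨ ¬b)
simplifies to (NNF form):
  True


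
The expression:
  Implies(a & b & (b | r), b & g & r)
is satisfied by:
  {g: True, r: True, a: False, b: False}
  {g: True, r: False, a: False, b: False}
  {r: True, b: False, g: False, a: False}
  {b: False, r: False, g: False, a: False}
  {b: True, g: True, r: True, a: False}
  {b: True, g: True, r: False, a: False}
  {b: True, r: True, g: False, a: False}
  {b: True, r: False, g: False, a: False}
  {a: True, g: True, r: True, b: False}
  {a: True, g: True, r: False, b: False}
  {a: True, r: True, g: False, b: False}
  {a: True, r: False, g: False, b: False}
  {b: True, a: True, g: True, r: True}


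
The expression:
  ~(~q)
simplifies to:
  q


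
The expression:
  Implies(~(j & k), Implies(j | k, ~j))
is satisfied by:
  {k: True, j: False}
  {j: False, k: False}
  {j: True, k: True}


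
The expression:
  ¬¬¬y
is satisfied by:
  {y: False}


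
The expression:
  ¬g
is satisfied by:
  {g: False}


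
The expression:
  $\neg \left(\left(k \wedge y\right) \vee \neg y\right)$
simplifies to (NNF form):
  $y \wedge \neg k$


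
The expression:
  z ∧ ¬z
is never true.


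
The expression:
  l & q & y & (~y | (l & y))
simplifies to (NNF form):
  l & q & y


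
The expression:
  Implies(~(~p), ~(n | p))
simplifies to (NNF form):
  ~p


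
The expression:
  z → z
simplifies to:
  True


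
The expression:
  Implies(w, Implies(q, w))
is always true.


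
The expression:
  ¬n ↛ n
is always true.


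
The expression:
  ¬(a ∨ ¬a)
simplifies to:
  False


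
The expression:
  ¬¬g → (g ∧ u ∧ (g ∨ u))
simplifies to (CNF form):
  u ∨ ¬g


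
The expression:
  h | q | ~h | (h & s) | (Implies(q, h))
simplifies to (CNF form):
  True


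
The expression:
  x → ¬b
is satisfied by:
  {x: False, b: False}
  {b: True, x: False}
  {x: True, b: False}


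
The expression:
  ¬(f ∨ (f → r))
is never true.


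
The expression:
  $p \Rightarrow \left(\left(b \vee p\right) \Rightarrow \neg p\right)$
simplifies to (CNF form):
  $\neg p$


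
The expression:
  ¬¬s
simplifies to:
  s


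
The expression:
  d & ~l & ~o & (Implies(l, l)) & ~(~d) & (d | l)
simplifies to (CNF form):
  d & ~l & ~o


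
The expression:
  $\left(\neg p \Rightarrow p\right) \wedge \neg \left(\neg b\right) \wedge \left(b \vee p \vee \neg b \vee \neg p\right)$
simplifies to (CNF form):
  $b \wedge p$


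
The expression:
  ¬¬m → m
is always true.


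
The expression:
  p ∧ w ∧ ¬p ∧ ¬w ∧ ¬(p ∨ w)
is never true.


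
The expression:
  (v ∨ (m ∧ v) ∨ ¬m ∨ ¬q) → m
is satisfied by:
  {m: True}


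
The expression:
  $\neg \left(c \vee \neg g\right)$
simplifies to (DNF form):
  $g \wedge \neg c$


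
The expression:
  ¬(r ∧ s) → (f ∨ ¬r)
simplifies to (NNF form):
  f ∨ s ∨ ¬r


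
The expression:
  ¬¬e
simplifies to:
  e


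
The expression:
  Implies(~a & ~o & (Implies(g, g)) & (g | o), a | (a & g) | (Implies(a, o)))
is always true.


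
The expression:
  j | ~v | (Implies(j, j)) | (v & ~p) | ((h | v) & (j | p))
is always true.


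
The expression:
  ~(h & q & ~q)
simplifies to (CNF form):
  True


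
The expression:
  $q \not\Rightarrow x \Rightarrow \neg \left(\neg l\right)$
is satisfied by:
  {x: True, l: True, q: False}
  {x: True, l: False, q: False}
  {l: True, x: False, q: False}
  {x: False, l: False, q: False}
  {q: True, x: True, l: True}
  {q: True, x: True, l: False}
  {q: True, l: True, x: False}


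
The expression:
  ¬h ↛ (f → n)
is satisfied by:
  {f: True, n: False, h: False}


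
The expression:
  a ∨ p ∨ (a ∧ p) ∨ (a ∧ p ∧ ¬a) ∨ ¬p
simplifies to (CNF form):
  True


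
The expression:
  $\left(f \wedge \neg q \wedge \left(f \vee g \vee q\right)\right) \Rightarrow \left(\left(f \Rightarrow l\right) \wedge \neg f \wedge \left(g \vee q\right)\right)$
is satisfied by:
  {q: True, f: False}
  {f: False, q: False}
  {f: True, q: True}


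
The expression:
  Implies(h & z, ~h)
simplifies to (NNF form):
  ~h | ~z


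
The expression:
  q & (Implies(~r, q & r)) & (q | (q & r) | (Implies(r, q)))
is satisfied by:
  {r: True, q: True}


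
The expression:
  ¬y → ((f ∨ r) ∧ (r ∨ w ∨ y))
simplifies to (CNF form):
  (f ∨ r ∨ y) ∧ (r ∨ w ∨ y)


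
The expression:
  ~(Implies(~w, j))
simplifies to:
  ~j & ~w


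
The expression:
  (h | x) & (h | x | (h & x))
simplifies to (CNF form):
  h | x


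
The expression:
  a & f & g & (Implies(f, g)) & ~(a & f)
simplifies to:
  False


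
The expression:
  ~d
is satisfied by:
  {d: False}


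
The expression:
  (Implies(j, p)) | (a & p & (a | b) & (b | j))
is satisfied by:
  {p: True, j: False}
  {j: False, p: False}
  {j: True, p: True}


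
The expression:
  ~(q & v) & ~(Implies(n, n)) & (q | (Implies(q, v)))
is never true.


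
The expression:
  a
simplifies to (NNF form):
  a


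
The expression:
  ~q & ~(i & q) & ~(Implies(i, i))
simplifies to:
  False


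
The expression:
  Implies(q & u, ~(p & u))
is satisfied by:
  {p: False, u: False, q: False}
  {q: True, p: False, u: False}
  {u: True, p: False, q: False}
  {q: True, u: True, p: False}
  {p: True, q: False, u: False}
  {q: True, p: True, u: False}
  {u: True, p: True, q: False}


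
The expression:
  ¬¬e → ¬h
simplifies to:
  ¬e ∨ ¬h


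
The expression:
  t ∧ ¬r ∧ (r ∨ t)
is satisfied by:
  {t: True, r: False}


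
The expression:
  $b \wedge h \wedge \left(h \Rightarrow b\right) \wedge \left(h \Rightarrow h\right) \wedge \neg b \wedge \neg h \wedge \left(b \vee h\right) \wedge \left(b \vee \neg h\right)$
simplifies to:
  $\text{False}$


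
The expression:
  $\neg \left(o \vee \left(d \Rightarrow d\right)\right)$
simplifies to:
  $\text{False}$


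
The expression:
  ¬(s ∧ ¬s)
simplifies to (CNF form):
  True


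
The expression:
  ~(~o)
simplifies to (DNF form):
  o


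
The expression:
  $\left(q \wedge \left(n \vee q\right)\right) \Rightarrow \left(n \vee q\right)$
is always true.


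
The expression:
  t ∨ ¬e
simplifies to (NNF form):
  t ∨ ¬e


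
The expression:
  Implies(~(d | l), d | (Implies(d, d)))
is always true.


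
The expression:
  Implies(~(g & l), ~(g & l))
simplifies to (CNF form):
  True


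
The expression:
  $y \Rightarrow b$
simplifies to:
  $b \vee \neg y$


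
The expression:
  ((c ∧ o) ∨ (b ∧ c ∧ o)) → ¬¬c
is always true.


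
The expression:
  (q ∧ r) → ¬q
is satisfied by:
  {q: False, r: False}
  {r: True, q: False}
  {q: True, r: False}


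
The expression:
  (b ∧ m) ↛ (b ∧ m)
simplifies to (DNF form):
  False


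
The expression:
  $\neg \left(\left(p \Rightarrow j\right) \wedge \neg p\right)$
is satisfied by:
  {p: True}


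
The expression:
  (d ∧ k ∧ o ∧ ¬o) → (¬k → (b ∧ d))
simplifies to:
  True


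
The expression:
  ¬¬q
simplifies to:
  q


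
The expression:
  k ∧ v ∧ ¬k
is never true.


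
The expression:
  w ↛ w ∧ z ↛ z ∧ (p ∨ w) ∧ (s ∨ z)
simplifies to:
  False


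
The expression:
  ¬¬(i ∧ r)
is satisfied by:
  {r: True, i: True}


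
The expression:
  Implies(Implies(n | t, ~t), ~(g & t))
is always true.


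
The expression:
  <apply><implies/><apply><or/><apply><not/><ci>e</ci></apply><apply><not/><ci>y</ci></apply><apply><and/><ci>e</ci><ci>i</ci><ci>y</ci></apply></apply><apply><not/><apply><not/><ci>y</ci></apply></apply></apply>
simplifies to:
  <ci>y</ci>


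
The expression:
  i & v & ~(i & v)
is never true.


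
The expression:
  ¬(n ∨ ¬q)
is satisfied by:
  {q: True, n: False}


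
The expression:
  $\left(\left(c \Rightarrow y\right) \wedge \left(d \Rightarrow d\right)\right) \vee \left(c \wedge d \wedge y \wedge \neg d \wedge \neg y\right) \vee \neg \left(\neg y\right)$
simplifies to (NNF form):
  $y \vee \neg c$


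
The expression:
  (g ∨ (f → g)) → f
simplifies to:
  f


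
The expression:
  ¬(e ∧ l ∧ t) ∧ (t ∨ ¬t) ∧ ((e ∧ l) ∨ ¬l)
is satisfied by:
  {e: True, l: False, t: False}
  {e: False, l: False, t: False}
  {t: True, e: True, l: False}
  {t: True, e: False, l: False}
  {l: True, e: True, t: False}


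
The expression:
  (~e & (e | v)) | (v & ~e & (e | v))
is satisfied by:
  {v: True, e: False}


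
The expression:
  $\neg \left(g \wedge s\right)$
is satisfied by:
  {s: False, g: False}
  {g: True, s: False}
  {s: True, g: False}


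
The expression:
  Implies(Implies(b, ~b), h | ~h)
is always true.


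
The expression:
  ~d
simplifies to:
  ~d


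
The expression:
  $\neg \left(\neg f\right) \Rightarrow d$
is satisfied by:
  {d: True, f: False}
  {f: False, d: False}
  {f: True, d: True}


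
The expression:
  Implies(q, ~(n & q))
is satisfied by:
  {q: False, n: False}
  {n: True, q: False}
  {q: True, n: False}


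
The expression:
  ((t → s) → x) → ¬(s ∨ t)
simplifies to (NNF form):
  (s ∧ ¬x) ∨ (¬s ∧ ¬t)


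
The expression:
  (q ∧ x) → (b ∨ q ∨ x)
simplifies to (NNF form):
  True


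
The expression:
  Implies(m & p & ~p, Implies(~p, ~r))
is always true.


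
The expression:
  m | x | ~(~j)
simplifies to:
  j | m | x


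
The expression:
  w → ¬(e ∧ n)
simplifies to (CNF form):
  ¬e ∨ ¬n ∨ ¬w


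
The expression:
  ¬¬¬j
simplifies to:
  ¬j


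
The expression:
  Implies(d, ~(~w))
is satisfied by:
  {w: True, d: False}
  {d: False, w: False}
  {d: True, w: True}


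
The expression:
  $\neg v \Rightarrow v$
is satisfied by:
  {v: True}


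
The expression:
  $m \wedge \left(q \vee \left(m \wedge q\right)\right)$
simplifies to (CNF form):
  $m \wedge q$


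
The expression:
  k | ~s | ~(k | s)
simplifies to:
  k | ~s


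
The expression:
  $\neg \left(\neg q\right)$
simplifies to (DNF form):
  $q$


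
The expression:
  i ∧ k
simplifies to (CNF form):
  i ∧ k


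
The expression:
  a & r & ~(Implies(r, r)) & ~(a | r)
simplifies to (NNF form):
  False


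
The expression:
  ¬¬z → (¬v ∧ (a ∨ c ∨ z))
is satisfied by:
  {v: False, z: False}
  {z: True, v: False}
  {v: True, z: False}


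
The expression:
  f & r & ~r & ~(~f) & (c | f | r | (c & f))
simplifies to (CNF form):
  False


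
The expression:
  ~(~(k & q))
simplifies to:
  k & q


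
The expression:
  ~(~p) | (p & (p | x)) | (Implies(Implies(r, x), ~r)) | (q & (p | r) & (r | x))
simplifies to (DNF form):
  p | q | ~r | ~x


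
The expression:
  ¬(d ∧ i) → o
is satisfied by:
  {i: True, o: True, d: True}
  {i: True, o: True, d: False}
  {o: True, d: True, i: False}
  {o: True, d: False, i: False}
  {i: True, d: True, o: False}


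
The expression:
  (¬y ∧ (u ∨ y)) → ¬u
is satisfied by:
  {y: True, u: False}
  {u: False, y: False}
  {u: True, y: True}


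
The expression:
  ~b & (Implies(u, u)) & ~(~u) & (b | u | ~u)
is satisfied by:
  {u: True, b: False}


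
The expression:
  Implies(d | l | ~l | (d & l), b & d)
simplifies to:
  b & d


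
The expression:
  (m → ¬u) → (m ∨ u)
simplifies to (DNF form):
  m ∨ u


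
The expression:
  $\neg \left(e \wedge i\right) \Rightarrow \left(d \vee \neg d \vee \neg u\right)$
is always true.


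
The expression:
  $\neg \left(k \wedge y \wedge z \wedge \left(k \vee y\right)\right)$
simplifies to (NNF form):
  $\neg k \vee \neg y \vee \neg z$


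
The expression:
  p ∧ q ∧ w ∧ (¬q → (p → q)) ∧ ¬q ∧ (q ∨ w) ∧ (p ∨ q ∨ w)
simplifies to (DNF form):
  False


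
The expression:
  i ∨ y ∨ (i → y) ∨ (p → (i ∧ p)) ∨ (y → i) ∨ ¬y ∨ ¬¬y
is always true.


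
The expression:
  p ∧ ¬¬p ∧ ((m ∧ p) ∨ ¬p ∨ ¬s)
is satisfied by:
  {p: True, m: True, s: False}
  {p: True, s: False, m: False}
  {p: True, m: True, s: True}


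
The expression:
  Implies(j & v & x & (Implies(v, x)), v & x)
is always true.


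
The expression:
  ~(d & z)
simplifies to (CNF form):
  ~d | ~z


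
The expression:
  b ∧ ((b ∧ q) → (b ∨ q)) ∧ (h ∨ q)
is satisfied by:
  {b: True, q: True, h: True}
  {b: True, q: True, h: False}
  {b: True, h: True, q: False}


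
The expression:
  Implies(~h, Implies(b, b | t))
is always true.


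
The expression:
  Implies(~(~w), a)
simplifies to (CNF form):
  a | ~w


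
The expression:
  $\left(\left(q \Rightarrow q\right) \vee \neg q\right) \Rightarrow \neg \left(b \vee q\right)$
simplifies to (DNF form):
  $\neg b \wedge \neg q$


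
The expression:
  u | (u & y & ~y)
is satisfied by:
  {u: True}


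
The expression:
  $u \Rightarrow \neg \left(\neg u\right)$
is always true.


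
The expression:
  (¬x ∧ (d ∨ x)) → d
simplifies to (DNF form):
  True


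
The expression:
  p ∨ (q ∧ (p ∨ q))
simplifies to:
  p ∨ q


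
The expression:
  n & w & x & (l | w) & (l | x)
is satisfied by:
  {w: True, x: True, n: True}


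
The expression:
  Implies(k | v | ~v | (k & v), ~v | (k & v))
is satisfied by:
  {k: True, v: False}
  {v: False, k: False}
  {v: True, k: True}


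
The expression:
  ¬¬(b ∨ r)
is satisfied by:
  {r: True, b: True}
  {r: True, b: False}
  {b: True, r: False}


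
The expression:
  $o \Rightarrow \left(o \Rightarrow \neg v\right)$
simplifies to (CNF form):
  $\neg o \vee \neg v$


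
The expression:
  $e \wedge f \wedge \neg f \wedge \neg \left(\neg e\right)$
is never true.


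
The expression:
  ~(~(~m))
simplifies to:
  ~m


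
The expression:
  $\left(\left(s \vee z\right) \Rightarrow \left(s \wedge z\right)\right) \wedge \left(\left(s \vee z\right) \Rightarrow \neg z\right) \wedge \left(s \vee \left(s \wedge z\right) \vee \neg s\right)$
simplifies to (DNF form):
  $\neg s \wedge \neg z$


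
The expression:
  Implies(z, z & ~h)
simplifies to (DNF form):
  ~h | ~z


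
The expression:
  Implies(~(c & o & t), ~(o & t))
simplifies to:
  c | ~o | ~t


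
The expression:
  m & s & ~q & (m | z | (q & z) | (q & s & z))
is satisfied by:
  {m: True, s: True, q: False}


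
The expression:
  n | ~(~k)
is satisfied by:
  {n: True, k: True}
  {n: True, k: False}
  {k: True, n: False}


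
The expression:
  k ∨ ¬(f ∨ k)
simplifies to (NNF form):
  k ∨ ¬f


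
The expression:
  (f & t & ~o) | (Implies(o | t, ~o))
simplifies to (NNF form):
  ~o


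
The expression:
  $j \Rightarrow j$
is always true.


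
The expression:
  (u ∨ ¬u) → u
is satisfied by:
  {u: True}


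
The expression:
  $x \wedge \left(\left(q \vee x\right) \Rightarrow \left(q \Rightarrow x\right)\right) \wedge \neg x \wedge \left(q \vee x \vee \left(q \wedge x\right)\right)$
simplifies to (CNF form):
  $\text{False}$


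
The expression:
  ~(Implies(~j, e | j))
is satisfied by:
  {e: False, j: False}


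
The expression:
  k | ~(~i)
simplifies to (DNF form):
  i | k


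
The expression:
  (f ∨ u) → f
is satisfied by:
  {f: True, u: False}
  {u: False, f: False}
  {u: True, f: True}


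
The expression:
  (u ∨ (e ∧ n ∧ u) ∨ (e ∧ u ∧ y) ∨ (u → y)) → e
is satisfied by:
  {e: True}


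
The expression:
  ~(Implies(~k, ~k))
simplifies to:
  False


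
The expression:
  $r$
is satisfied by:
  {r: True}


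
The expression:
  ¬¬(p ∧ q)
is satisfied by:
  {p: True, q: True}


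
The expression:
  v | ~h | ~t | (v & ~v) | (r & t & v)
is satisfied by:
  {v: True, h: False, t: False}
  {h: False, t: False, v: False}
  {v: True, t: True, h: False}
  {t: True, h: False, v: False}
  {v: True, h: True, t: False}
  {h: True, v: False, t: False}
  {v: True, t: True, h: True}


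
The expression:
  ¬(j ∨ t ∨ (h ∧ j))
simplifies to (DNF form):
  ¬j ∧ ¬t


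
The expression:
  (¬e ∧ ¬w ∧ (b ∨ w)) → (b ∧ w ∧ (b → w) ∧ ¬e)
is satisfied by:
  {e: True, w: True, b: False}
  {e: True, w: False, b: False}
  {w: True, e: False, b: False}
  {e: False, w: False, b: False}
  {b: True, e: True, w: True}
  {b: True, e: True, w: False}
  {b: True, w: True, e: False}


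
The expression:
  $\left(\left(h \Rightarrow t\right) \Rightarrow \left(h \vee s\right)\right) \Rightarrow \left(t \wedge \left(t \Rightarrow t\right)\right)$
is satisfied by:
  {t: True, s: False, h: False}
  {t: True, h: True, s: False}
  {t: True, s: True, h: False}
  {t: True, h: True, s: True}
  {h: False, s: False, t: False}


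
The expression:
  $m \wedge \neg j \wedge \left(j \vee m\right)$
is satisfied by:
  {m: True, j: False}


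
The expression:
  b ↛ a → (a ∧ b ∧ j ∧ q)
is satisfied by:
  {a: True, b: False}
  {b: False, a: False}
  {b: True, a: True}


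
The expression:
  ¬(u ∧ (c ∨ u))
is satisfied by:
  {u: False}


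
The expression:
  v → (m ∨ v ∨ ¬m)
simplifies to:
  True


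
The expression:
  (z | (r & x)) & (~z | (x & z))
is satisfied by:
  {r: True, z: True, x: True}
  {r: True, x: True, z: False}
  {z: True, x: True, r: False}


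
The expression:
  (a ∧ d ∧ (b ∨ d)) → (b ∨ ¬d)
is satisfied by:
  {b: True, d: False, a: False}
  {d: False, a: False, b: False}
  {b: True, a: True, d: False}
  {a: True, d: False, b: False}
  {b: True, d: True, a: False}
  {d: True, b: False, a: False}
  {b: True, a: True, d: True}


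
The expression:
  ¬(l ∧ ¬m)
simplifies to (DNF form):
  m ∨ ¬l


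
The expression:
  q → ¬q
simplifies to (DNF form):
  ¬q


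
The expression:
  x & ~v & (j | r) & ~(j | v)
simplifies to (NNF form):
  r & x & ~j & ~v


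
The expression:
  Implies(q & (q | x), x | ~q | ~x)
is always true.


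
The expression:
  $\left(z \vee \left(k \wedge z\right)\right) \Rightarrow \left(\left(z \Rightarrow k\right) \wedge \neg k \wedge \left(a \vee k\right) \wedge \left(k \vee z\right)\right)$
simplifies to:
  $\neg z$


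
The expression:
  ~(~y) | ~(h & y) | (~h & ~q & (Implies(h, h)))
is always true.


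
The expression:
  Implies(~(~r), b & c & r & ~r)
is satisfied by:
  {r: False}


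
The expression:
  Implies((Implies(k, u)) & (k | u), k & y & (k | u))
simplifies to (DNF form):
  ~u | (k & y)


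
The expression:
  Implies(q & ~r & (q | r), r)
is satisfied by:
  {r: True, q: False}
  {q: False, r: False}
  {q: True, r: True}


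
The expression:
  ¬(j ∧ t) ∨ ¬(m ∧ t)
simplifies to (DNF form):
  ¬j ∨ ¬m ∨ ¬t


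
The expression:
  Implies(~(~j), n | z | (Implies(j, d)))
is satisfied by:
  {n: True, d: True, z: True, j: False}
  {n: True, d: True, z: False, j: False}
  {n: True, z: True, d: False, j: False}
  {n: True, z: False, d: False, j: False}
  {d: True, z: True, n: False, j: False}
  {d: True, z: False, n: False, j: False}
  {z: True, n: False, d: False, j: False}
  {z: False, n: False, d: False, j: False}
  {j: True, n: True, d: True, z: True}
  {j: True, n: True, d: True, z: False}
  {j: True, n: True, z: True, d: False}
  {j: True, n: True, z: False, d: False}
  {j: True, d: True, z: True, n: False}
  {j: True, d: True, z: False, n: False}
  {j: True, z: True, d: False, n: False}


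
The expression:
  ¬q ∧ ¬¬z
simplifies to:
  z ∧ ¬q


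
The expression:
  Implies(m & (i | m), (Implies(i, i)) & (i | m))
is always true.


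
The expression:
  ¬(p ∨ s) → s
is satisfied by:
  {p: True, s: True}
  {p: True, s: False}
  {s: True, p: False}


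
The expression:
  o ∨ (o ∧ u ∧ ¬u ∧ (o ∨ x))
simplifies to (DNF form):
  o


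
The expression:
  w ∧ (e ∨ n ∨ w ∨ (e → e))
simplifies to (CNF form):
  w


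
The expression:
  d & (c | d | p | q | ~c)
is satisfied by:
  {d: True}


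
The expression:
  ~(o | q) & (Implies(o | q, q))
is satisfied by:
  {q: False, o: False}


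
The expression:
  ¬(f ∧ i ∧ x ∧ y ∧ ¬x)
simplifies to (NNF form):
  True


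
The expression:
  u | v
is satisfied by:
  {v: True, u: True}
  {v: True, u: False}
  {u: True, v: False}


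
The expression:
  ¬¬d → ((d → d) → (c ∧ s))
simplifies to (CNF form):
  (c ∨ ¬d) ∧ (s ∨ ¬d)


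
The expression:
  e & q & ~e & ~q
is never true.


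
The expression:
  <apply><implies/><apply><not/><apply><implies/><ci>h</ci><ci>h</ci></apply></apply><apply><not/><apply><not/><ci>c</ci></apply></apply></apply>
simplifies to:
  <true/>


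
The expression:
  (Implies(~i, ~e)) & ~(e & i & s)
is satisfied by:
  {i: True, e: False, s: False}
  {i: False, e: False, s: False}
  {s: True, i: True, e: False}
  {s: True, i: False, e: False}
  {e: True, i: True, s: False}


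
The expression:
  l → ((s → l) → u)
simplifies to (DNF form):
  u ∨ ¬l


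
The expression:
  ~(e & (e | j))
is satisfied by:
  {e: False}


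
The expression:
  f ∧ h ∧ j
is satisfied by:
  {h: True, j: True, f: True}


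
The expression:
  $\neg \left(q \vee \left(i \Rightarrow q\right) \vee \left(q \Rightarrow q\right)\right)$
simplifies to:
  $\text{False}$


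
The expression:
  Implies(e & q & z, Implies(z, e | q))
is always true.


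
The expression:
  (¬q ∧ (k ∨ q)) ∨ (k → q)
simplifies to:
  True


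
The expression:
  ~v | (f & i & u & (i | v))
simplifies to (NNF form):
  ~v | (f & i & u)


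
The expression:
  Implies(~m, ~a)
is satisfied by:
  {m: True, a: False}
  {a: False, m: False}
  {a: True, m: True}


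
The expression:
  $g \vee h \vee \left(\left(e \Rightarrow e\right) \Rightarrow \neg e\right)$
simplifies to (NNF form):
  $g \vee h \vee \neg e$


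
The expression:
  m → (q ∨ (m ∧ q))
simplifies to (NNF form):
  q ∨ ¬m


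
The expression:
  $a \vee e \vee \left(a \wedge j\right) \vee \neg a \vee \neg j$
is always true.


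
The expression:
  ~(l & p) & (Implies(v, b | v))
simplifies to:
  ~l | ~p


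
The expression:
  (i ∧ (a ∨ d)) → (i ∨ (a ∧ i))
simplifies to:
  True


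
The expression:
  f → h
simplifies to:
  h ∨ ¬f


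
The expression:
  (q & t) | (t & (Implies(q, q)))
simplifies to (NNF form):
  t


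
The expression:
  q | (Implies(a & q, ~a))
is always true.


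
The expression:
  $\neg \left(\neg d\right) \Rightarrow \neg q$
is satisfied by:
  {q: False, d: False}
  {d: True, q: False}
  {q: True, d: False}


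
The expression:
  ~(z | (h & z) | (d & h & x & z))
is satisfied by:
  {z: False}


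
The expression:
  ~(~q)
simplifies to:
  q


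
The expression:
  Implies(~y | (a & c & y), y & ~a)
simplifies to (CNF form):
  y & (~a | ~c)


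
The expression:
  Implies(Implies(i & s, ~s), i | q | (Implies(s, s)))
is always true.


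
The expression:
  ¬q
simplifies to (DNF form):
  ¬q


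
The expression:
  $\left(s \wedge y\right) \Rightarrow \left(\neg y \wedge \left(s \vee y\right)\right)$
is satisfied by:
  {s: False, y: False}
  {y: True, s: False}
  {s: True, y: False}


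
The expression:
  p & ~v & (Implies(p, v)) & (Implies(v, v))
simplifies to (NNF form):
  False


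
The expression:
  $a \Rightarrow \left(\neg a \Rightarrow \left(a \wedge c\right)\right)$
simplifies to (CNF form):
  $\text{True}$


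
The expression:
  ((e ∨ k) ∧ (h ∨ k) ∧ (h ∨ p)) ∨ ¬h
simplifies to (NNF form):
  e ∨ k ∨ ¬h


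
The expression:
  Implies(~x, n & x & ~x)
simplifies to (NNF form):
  x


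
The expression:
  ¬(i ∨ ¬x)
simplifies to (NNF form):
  x ∧ ¬i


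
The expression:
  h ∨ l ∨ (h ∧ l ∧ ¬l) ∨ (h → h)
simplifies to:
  True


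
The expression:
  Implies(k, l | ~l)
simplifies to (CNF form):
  True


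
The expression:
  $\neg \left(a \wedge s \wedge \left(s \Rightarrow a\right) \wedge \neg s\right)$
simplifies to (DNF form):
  $\text{True}$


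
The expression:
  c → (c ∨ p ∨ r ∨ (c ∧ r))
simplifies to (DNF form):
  True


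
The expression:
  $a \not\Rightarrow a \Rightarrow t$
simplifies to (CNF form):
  $\text{True}$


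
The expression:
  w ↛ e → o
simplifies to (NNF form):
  e ∨ o ∨ ¬w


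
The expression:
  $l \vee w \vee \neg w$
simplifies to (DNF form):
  $\text{True}$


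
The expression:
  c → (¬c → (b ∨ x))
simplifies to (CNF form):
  True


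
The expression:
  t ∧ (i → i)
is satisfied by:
  {t: True}


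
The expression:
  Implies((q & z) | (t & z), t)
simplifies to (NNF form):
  t | ~q | ~z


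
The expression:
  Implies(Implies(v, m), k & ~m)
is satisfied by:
  {k: True, v: True, m: False}
  {k: True, v: False, m: False}
  {v: True, k: False, m: False}


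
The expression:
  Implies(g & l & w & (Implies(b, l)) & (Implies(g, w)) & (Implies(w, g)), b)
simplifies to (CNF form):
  b | ~g | ~l | ~w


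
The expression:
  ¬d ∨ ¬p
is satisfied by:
  {p: False, d: False}
  {d: True, p: False}
  {p: True, d: False}


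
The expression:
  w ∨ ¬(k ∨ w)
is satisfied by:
  {w: True, k: False}
  {k: False, w: False}
  {k: True, w: True}


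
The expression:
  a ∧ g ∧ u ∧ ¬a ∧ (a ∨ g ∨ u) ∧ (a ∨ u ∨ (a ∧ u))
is never true.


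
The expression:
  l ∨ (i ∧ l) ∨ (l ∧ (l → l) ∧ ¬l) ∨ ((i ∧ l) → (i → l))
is always true.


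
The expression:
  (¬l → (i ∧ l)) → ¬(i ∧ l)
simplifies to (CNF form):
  ¬i ∨ ¬l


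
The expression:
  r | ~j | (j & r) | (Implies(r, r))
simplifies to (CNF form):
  True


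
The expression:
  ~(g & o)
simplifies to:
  ~g | ~o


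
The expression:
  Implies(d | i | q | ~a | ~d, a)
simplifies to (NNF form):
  a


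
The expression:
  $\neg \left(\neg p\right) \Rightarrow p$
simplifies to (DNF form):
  $\text{True}$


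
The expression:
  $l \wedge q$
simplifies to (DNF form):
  $l \wedge q$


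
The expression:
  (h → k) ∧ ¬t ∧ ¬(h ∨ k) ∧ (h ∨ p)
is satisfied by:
  {p: True, h: False, t: False, k: False}


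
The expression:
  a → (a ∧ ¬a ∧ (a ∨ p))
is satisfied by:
  {a: False}


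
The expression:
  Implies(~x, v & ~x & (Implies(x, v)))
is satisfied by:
  {x: True, v: True}
  {x: True, v: False}
  {v: True, x: False}


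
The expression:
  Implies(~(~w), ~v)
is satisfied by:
  {w: False, v: False}
  {v: True, w: False}
  {w: True, v: False}


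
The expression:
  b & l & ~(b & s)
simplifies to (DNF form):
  b & l & ~s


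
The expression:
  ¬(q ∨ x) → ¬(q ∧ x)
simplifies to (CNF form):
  True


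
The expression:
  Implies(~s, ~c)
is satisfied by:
  {s: True, c: False}
  {c: False, s: False}
  {c: True, s: True}


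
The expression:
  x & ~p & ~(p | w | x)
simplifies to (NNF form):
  False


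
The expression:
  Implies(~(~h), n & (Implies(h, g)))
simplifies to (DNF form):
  ~h | (g & n)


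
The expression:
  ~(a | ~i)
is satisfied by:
  {i: True, a: False}


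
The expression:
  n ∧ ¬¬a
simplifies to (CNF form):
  a ∧ n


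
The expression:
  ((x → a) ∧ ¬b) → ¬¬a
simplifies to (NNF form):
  a ∨ b ∨ x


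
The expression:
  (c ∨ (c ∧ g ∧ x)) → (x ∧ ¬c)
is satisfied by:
  {c: False}


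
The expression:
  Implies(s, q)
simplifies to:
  q | ~s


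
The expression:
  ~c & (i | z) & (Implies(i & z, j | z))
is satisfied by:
  {i: True, z: True, c: False}
  {i: True, z: False, c: False}
  {z: True, i: False, c: False}


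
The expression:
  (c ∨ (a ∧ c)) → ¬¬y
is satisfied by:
  {y: True, c: False}
  {c: False, y: False}
  {c: True, y: True}


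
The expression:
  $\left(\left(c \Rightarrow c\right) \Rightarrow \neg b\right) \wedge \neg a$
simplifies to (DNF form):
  $\neg a \wedge \neg b$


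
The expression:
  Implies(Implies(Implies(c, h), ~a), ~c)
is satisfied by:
  {h: True, a: True, c: False}
  {h: True, a: False, c: False}
  {a: True, h: False, c: False}
  {h: False, a: False, c: False}
  {h: True, c: True, a: True}
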